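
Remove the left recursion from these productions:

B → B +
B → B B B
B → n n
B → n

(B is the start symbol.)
B → n n B'
B → n B'
B' → + B'
B' → B B B'
B' → ε

B is directly left-recursive. The standard transformation for
  A → A α₁ | ... | A α_m | β₁ | ... | β_n
is
  A  → β₁ A' | ... | β_n A'
  A' → α₁ A' | ... | α_m A' | ε

B → n n becomes B → n n B'
B → n becomes B → n B'
B → B + becomes B' → + B'
B → B B B becomes B' → B B B'
Add B' → ε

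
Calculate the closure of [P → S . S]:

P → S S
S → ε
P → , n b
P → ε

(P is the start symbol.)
To compute CLOSURE, for each item [A → α.Bβ] where B is a non-terminal, add [B → .γ] for all productions B → γ; repeat for the newly added items until nothing changes.

Start with: [P → S . S]
  [P → S . S] has the dot before S: add [S → .]
No further items can be added.

CLOSURE = { [P → S . S], [S → .] }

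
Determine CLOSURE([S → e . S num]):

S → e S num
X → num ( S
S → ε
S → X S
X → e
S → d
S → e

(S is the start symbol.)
{ [S → . X S], [S → . d], [S → . e S num], [S → . e], [S → .], [S → e . S num], [X → . e], [X → . num ( S] }

To compute CLOSURE, for each item [A → α.Bβ] where B is a non-terminal, add [B → .γ] for all productions B → γ; repeat for the newly added items until nothing changes.

Start with: [S → e . S num]
  [S → e . S num] has the dot before S: add [S → . e S num], [S → .], [S → . X S], [S → . d], [S → . e]
  [S → . X S] has the dot before X: add [X → . num ( S], [X → . e]
No further items can be added.

CLOSURE = { [S → . X S], [S → . d], [S → . e S num], [S → . e], [S → .], [S → e . S num], [X → . e], [X → . num ( S] }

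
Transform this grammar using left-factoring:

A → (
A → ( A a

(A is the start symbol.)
A → ( A'
A' → ε
A' → A a

Left-factoring transforms A → αβ₁ | αβ₂ into A → αA' and A' → β₁ | β₂
(α is the longest common prefix among the alternatives). Repeat until
no nonterminal has two alternatives with a common prefix.

Round 1: A has alternatives sharing prefix '('. Introduce A': A → ( A'
  Add: A' → ε
  Add: A' → A a

No remaining common prefixes — done.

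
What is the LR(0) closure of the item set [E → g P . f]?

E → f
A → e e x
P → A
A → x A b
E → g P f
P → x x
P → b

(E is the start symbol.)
To compute CLOSURE, for each item [A → α.Bβ] where B is a non-terminal, add [B → .γ] for all productions B → γ; repeat for the newly added items until nothing changes.

Start with: [E → g P . f]
The dot precedes the terminal f, so nothing is added.

CLOSURE = { [E → g P . f] }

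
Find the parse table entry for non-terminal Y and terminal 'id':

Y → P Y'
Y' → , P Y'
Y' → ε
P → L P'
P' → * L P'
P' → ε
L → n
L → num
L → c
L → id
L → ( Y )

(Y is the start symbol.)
To find M[Y, 'id'], we find productions for Y where 'id' is in the predict set (PREDICT(N → α) = (FIRST(α) \ {ε}) ∪ (FOLLOW(N) if α ⇒* ε)).

Relevant sets:
  FIRST(P) = { '(', 'c', 'id', 'n', 'num' }

Y → P Y': PREDICT = { '(', 'c', 'id', 'n', 'num' }
  'id' is in predict set, so this production goes in M[Y, 'id']

M[Y, 'id'] = Y → P Y'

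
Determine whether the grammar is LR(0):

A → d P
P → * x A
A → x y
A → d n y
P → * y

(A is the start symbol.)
A grammar is LR(0) if no state in the canonical LR(0) collection has:
  - both a shift item (dot before a terminal) and a complete item (shift-reduce conflict), or
  - two or more complete items (reduce-reduce conflict; the accept item [A' → A .] counts as a complete item here).

Augment with A' → A and build the canonical LR(0) collection (I0 = CLOSURE({[A' → . A]}), then GOTO on every symbol after a dot until no new states appear). It has 12 states:
  I0: { [A → . d P], [A → . d n y], [A → . x y], [A' → . A] }  — shift
  I1: { [A' → A .] }  — accept
  I2: { [A → d . P], [A → d . n y], [P → . * x A], [P → . * y] }  — shift
  I3: { [A → x . y] }  — shift
  I4: { [A → x y .] }  — reduce
  I5: { [P → * . x A], [P → * . y] }  — shift
  I6: { [A → d P .] }  — reduce
  I7: { [A → d n . y] }  — shift
  I8: { [A → d n y .] }  — reduce
  I9: { [A → . d P], [A → . d n y], [A → . x y], [P → * x . A] }  — shift
  I10: { [P → * y .] }  — reduce
  I11: { [P → * x A .] }  — reduce

Every state is either a pure shift/goto state or contains exactly one complete item and nothing to shift — no conflicts. The grammar is LR(0).

Answer: Yes, the grammar is LR(0)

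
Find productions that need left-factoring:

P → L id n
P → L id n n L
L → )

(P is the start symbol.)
Left-factoring is needed when two productions for the same non-terminal
share a common prefix on the right-hand side.

Productions for P:
  P → L id n
  P → L id n n L

Found common prefix 'L id n' in productions for P

Answer: Yes, P has productions with common prefix 'L id n'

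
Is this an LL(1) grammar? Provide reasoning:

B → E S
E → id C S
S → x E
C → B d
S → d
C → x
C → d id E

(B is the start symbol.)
Relevant sets:
  FIRST(B) = { 'id' }

For S:
  PREDICT(S → x E) = { 'x' }
  PREDICT(S → d) = { 'd' }
For C:
  PREDICT(C → B d) = { 'id' }
  PREDICT(C → x) = { 'x' }
  PREDICT(C → d id E) = { 'd' }
B, E have a single production, so nothing to check there.

All predict sets are disjoint. The grammar IS LL(1).

Answer: Yes, the grammar is LL(1).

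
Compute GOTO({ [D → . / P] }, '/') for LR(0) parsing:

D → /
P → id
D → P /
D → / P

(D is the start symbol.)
GOTO(I, '/') = CLOSURE({ [A → αX.β] : [A → α.Xβ] ∈ I, X = '/' })

Items with dot before '/', with the dot advanced:
  [D → . / P] → [D → / . P]
Closure of the advanced items:
  [D → / . P] has the dot before P: add [P → . id]

GOTO = { [D → / . P], [P → . id] }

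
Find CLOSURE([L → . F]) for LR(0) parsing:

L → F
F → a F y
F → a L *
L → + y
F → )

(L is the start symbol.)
{ [F → . )], [F → . a F y], [F → . a L *], [L → . F] }

Start with: [L → . F]
  [L → . F] has the dot before F: add [F → . a F y], [F → . a L *], [F → . )]
No further items can be added.

CLOSURE = { [F → . )], [F → . a F y], [F → . a L *], [L → . F] }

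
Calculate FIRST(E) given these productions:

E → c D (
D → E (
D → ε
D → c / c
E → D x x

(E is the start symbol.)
{ 'c', 'x' }

FIRST sets of the other non-terminals involved (by the same procedure, iterated to a fixed point):
  FIRST(D) = { 'c', 'x', ε }

From E → c D (:
  - c is a terminal: add 'c' and stop
From E → D x x:
  - D is a non-terminal: add FIRST(D) \ {ε} = { 'c', 'x' }
    D is nullable, so continue to the next symbol
  - x is a terminal: add 'x' and stop

Collecting: FIRST(E) = { 'c', 'x' }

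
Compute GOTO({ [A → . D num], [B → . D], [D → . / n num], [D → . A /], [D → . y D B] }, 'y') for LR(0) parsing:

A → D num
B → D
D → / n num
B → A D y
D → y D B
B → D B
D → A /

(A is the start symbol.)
GOTO(I, 'y') = CLOSURE({ [A → αX.β] : [A → α.Xβ] ∈ I, X = 'y' })

Items with dot before 'y', with the dot advanced:
  [D → . y D B] → [D → y . D B]
Closure of the advanced items:
  [D → y . D B] has the dot before D: add [D → . / n num], [D → . y D B], [D → . A /]
  [D → . A /] has the dot before A: add [A → . D num]

GOTO = { [A → . D num], [D → . / n num], [D → . A /], [D → . y D B], [D → y . D B] }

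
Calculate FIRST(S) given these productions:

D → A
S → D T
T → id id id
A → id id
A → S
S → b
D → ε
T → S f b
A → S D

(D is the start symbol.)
{ 'b', 'id' }

To compute FIRST(S), examine every production with S on the left-hand side, reading each right-hand side left to right until a non-nullable symbol is reached.

FIRST sets of the other non-terminals involved (by the same procedure, iterated to a fixed point):
  FIRST(D) = { 'b', 'id', ε }
  FIRST(T) = { 'b', 'id' }

From S → D T:
  - D is a non-terminal: add FIRST(D) \ {ε} = { 'b', 'id' }
    D is nullable, so continue to the next symbol
  - T is a non-terminal: add FIRST(T) \ {ε} = { 'b', 'id' }
    T is not nullable, so stop
From S → b:
  - b is a terminal: add 'b' and stop

Collecting: FIRST(S) = { 'b', 'id' }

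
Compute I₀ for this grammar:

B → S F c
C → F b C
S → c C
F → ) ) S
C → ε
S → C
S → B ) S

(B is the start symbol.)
First, augment the grammar with B' → B
I₀ = CLOSURE({ [B' → . B] }):
  [B' → . B] has the dot before B: add [B → . S F c]
  [B → . S F c] has the dot before S: add [S → . c C], [S → . C], [S → . B ) S]
  [S → . C] has the dot before C: add [C → . F b C], [C → .]
  [C → . F b C] has the dot before F: add [F → . ) ) S]
No further items can be added.

I₀ = { [B → . S F c], [B' → . B], [C → . F b C], [C → .], [F → . ) ) S], [S → . B ) S], [S → . C], [S → . c C] }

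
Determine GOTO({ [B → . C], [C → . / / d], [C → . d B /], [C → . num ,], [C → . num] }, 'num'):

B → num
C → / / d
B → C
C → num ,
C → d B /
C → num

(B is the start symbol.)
GOTO(I, 'num') = CLOSURE({ [A → αX.β] : [A → α.Xβ] ∈ I, X = 'num' })

Items with dot before 'num', with the dot advanced:
  [C → . num] → [C → num .]
  [C → . num ,] → [C → num . ,]
Closure adds nothing (no advanced item has the dot before a non-terminal).

GOTO = { [C → num . ,], [C → num .] }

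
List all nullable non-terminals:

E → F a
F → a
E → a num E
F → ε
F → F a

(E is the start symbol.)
A non-terminal is nullable if it can derive ε (the empty string): either it has an ε-production, or it has a production whose right-hand side consists entirely of nullable non-terminals.

ε-productions: F → ε
So F is immediately nullable.
No further non-terminal can be added: every production for the remaining non-terminals contains a terminal or a non-nullable non-terminal.
Nullable = { 'F' }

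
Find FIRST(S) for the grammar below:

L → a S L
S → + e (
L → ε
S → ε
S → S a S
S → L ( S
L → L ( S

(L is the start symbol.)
{ '(', '+', 'a', ε }

To compute FIRST(S), examine every production with S on the left-hand side, reading each right-hand side left to right until a non-nullable symbol is reached.

FIRST sets of the other non-terminals involved (by the same procedure, iterated to a fixed point):
  FIRST(L) = { '(', 'a', ε }

From S → + e (:
  - '+' is a terminal: add '+' and stop
From S → ε:
  - ε-production, so ε ∈ FIRST(S)
From S → S a S:
  - S is the symbol being defined: contributes nothing new
    S is nullable, so continue to the next symbol
  - a is a terminal: add 'a' and stop
From S → L ( S:
  - L is a non-terminal: add FIRST(L) \ {ε} = { '(', 'a' }
    L is nullable, so continue to the next symbol
  - '(' is a terminal: add '(' and stop

Collecting: FIRST(S) = { '(', '+', 'a', ε }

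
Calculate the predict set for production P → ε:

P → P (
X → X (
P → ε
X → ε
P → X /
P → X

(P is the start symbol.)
PREDICT(P → ε) = (FIRST(RHS) \ {ε}) ∪ (FOLLOW(P) if ε ∈ FIRST(RHS), i.e. RHS ⇒* ε)
The right-hand side is ε (FIRST(ε) = { ε }), so the predict set is FOLLOW(P) = { $, '(' }
PREDICT(P → ε) = { $, '(' }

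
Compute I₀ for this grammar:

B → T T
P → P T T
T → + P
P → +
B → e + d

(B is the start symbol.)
First, augment the grammar with B' → B
I₀ = CLOSURE({ [B' → . B] }):
  [B' → . B] has the dot before B: add [B → . T T], [B → . e + d]
  [B → . T T] has the dot before T: add [T → . + P]
No further items can be added.

I₀ = { [B → . T T], [B → . e + d], [B' → . B], [T → . + P] }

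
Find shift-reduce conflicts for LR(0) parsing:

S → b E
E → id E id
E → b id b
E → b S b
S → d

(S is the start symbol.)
Augment with S' → S and build the canonical LR(0) collection (I0 = CLOSURE({[S' → . S]}), then GOTO on every symbol after a dot until no new states appear). It has 13 states:
  I0: { [S → . b E], [S → . d], [S' → . S] }  — shift
  I1: { [S' → S .] }  — accept
  I2: { [E → . b S b], [E → . b id b], [E → . id E id], [S → b . E] }  — shift
  I3: { [S → d .] }  — reduce
  I4: { [S → b E .] }  — reduce
  I5: { [E → b . S b], [E → b . id b], [S → . b E], [S → . d] }  — shift
  I6: { [E → . b S b], [E → . b id b], [E → . id E id], [E → id . E id] }  — shift
  I7: { [E → id E . id] }  — shift
  I8: { [E → id E id .] }  — reduce
  I9: { [E → b S . b] }  — shift
  I10: { [E → b id . b] }  — shift
  I11: { [E → b id b .] }  — reduce
  I12: { [E → b S b .] }  — reduce

No state contains both a complete item and a shift item.

Answer: No shift-reduce conflicts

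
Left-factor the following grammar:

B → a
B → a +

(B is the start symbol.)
B → a B'
B' → ε
B' → +

Left-factoring transforms A → αβ₁ | αβ₂ into A → αA' and A' → β₁ | β₂
(α is the longest common prefix among the alternatives). Repeat until
no nonterminal has two alternatives with a common prefix.

Round 1: B has alternatives sharing prefix 'a'. Introduce B': B → a B'
  Add: B' → ε
  Add: B' → +

No remaining common prefixes — done.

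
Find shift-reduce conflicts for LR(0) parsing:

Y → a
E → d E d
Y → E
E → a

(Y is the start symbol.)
A shift-reduce conflict occurs when an LR(0) state has both:
  - a complete (reduce) item [A → α .] (dot at the end), and
  - a shift item [B → β . c γ] (dot before a terminal).

Augment with Y' → Y and build the canonical LR(0) collection (I0 = CLOSURE({[Y' → . Y]}), then GOTO on every symbol after a dot until no new states appear). It has 8 states:
  I0: { [E → . a], [E → . d E d], [Y → . E], [Y → . a], [Y' → . Y] }  — shift
  I1: { [Y → E .] }  — reduce
  I2: { [Y' → Y .] }  — accept
  I3: { [E → a .], [Y → a .] }  — 2 reduces
  I4: { [E → . a], [E → . d E d], [E → d . E d] }  — shift
  I5: { [E → d E . d] }  — shift
  I6: { [E → a .] }  — reduce
  I7: { [E → d E d .] }  — reduce

No state contains both a complete item and a shift item.

Answer: No shift-reduce conflicts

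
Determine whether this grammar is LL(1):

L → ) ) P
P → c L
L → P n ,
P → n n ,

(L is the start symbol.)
Yes, the grammar is LL(1).

Relevant sets:
  FIRST(P) = { 'c', 'n' }

For L:
  PREDICT(L → ')' ')' P) = { ')' }
  PREDICT(L → P n ',') = { 'c', 'n' }
For P:
  PREDICT(P → c L) = { 'c' }
  PREDICT(P → n n ',') = { 'n' }

All predict sets are disjoint. The grammar IS LL(1).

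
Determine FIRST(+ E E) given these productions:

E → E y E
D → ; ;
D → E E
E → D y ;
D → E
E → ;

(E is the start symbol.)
{ '+' }

To compute FIRST(+ E E), process the symbols left to right:
Symbol + is a terminal. Add '+' and stop.
FIRST(+ E E) = { '+' }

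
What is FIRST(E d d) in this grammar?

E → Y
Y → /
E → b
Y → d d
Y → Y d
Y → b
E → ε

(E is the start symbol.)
FIRST sets of the non-terminals involved (from the grammar, by fixed-point iteration):
  FIRST(E) = { '/', 'b', 'd', ε }

To compute FIRST(E d d), process the symbols left to right:
Symbol E is a non-terminal. Add FIRST(E) \ {ε} = { '/', 'b', 'd' }
E is nullable (ε ∈ FIRST(E)), continue to the next symbol.
Symbol d is a terminal. Add 'd' and stop.
FIRST(E d d) = { '/', 'b', 'd' }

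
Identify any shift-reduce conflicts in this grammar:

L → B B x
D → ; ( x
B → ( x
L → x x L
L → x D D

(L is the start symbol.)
No shift-reduce conflicts

A shift-reduce conflict occurs when an LR(0) state has both:
  - a complete (reduce) item [A → α .] (dot at the end), and
  - a shift item [B → β . c γ] (dot before a terminal).

Augment with L' → L and build the canonical LR(0) collection (I0 = CLOSURE({[L' → . L]}), then GOTO on every symbol after a dot until no new states appear). It has 15 states:
  I0: { [B → . ( x], [L → . B B x], [L → . x D D], [L → . x x L], [L' → . L] }  — shift
  I1: { [B → ( . x] }  — shift
  I2: { [B → . ( x], [L → B . B x] }  — shift
  I3: { [L' → L .] }  — accept
  I4: { [D → . ; ( x], [L → x . D D], [L → x . x L] }  — shift
  I5: { [D → ; . ( x] }  — shift
  I6: { [D → . ; ( x], [L → x D . D] }  — shift
  I7: { [B → . ( x], [L → . B B x], [L → . x D D], [L → . x x L], [L → x x . L] }  — shift
  I8: { [L → x x L .] }  — reduce
  I9: { [L → x D D .] }  — reduce
  I10: { [D → ; ( . x] }  — shift
  I11: { [D → ; ( x .] }  — reduce
  I12: { [L → B B . x] }  — shift
  I13: { [L → B B x .] }  — reduce
  I14: { [B → ( x .] }  — reduce

No state contains both a complete item and a shift item.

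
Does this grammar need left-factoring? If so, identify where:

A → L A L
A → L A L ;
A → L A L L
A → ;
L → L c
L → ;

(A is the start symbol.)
Yes, A has productions with common prefix 'L A L'

Left-factoring is needed when two productions for the same non-terminal
share a common prefix on the right-hand side.

Productions for A:
  A → L A L
  A → L A L ;
  A → L A L L
  A → ;
Productions for L:
  L → L c
  L → ;

Found common prefix 'L A L' in productions for A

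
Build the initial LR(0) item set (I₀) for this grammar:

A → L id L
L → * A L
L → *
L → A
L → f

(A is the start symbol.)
{ [A → . L id L], [A' → . A], [L → . * A L], [L → . *], [L → . A], [L → . f] }

First, augment the grammar with A' → A
I₀ = CLOSURE({ [A' → . A] }):
  [A' → . A] has the dot before A: add [A → . L id L]
  [A → . L id L] has the dot before L: add [L → . * A L], [L → . *], [L → . A], [L → . f]
No further items can be added.

I₀ = { [A → . L id L], [A' → . A], [L → . * A L], [L → . *], [L → . A], [L → . f] }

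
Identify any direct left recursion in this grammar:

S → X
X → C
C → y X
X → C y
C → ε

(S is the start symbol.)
Direct left recursion occurs when N → N α for some non-terminal N (the right-hand side begins with the left-hand side itself).

S → X: starts with X
X → C: starts with C
C → y X: starts with y
X → C y: starts with C
C → ε: starts with ε

No direct left recursion found.

Answer: No direct left recursion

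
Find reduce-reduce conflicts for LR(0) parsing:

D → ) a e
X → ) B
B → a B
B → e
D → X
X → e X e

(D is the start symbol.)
A reduce-reduce conflict occurs when an LR(0) state has two complete items [A → α .] and [B → β .] — both call for a reduction, and with no lookahead the parser cannot choose between them.

Augment with D' → D and build the canonical LR(0) collection (I0 = CLOSURE({[D' → . D]}), then GOTO on every symbol after a dot until no new states appear). It has 14 states:
  I0: { [D → . ) a e], [D → . X], [D' → . D], [X → . ) B], [X → . e X e] }  — shift
  I1: { [B → . a B], [B → . e], [D → ) . a e], [X → ) . B] }  — shift
  I2: { [D' → D .] }  — accept
  I3: { [D → X .] }  — reduce
  I4: { [X → . ) B], [X → . e X e], [X → e . X e] }  — shift
  I5: { [B → . a B], [B → . e], [X → ) . B] }  — shift
  I6: { [X → e X . e] }  — shift
  I7: { [X → e X e .] }  — reduce
  I8: { [X → ) B .] }  — reduce
  I9: { [B → . a B], [B → . e], [B → a . B] }  — shift
  I10: { [B → e .] }  — reduce
  I11: { [B → a B .] }  — reduce
  I12: { [B → . a B], [B → . e], [B → a . B], [D → ) a . e] }  — shift
  I13: { [B → e .], [D → ) a e .] }  — 2 reduces

I13 contains complete items [B → e .], [D → ) a e .] — reduce-reduce conflict.

Answer: Yes — I13: [B → e .] vs [D → ) a e .]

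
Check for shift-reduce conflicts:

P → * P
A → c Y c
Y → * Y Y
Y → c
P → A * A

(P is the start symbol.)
No shift-reduce conflicts

A shift-reduce conflict occurs when an LR(0) state has both:
  - a complete (reduce) item [A → α .] (dot at the end), and
  - a shift item [B → β . c γ] (dot before a terminal).

Augment with P' → P and build the canonical LR(0) collection (I0 = CLOSURE({[P' → . P]}), then GOTO on every symbol after a dot until no new states appear). It has 14 states:
  I0: { [A → . c Y c], [P → . * P], [P → . A * A], [P' → . P] }  — shift
  I1: { [A → . c Y c], [P → * . P], [P → . * P], [P → . A * A] }  — shift
  I2: { [P → A . * A] }  — shift
  I3: { [P' → P .] }  — accept
  I4: { [A → c . Y c], [Y → . * Y Y], [Y → . c] }  — shift
  I5: { [Y → * . Y Y], [Y → . * Y Y], [Y → . c] }  — shift
  I6: { [A → c Y . c] }  — shift
  I7: { [Y → c .] }  — reduce
  I8: { [A → c Y c .] }  — reduce
  I9: { [Y → * Y . Y], [Y → . * Y Y], [Y → . c] }  — shift
  I10: { [Y → * Y Y .] }  — reduce
  I11: { [A → . c Y c], [P → A * . A] }  — shift
  I12: { [P → A * A .] }  — reduce
  I13: { [P → * P .] }  — reduce

No state contains both a complete item and a shift item.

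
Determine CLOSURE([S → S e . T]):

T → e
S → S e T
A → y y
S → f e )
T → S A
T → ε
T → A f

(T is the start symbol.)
{ [A → . y y], [S → . S e T], [S → . f e )], [S → S e . T], [T → . A f], [T → . S A], [T → . e], [T → .] }

Start with: [S → S e . T]
  [S → S e . T] has the dot before T: add [T → . e], [T → . S A], [T → .], [T → . A f]
  [T → . S A] has the dot before S: add [S → . S e T], [S → . f e )]
  [T → . A f] has the dot before A: add [A → . y y]
No further items can be added.

CLOSURE = { [A → . y y], [S → . S e T], [S → . f e )], [S → S e . T], [T → . A f], [T → . S A], [T → . e], [T → .] }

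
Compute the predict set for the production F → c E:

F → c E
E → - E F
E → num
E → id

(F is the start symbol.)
PREDICT(F → c E) = (FIRST(RHS) \ {ε}) ∪ (FOLLOW(F) if ε ∈ FIRST(RHS), i.e. RHS ⇒* ε)
FIRST(c E) = { 'c' }
ε ∉ FIRST(c E), so FOLLOW(F) is not added.
PREDICT(F → c E) = { 'c' }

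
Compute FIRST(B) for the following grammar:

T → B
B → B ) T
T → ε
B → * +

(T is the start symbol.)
From B → B ) T:
  - B is the symbol being defined: contributes nothing new
    B is not nullable, so stop
From B → * +:
  - '*' is a terminal: add '*' and stop

Collecting: FIRST(B) = { '*' }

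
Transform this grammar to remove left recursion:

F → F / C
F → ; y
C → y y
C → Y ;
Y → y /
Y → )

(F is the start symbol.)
F is directly left-recursive. The standard transformation for
  A → A α₁ | ... | A α_m | β₁ | ... | β_n
is
  A  → β₁ A' | ... | β_n A'
  A' → α₁ A' | ... | α_m A' | ε

F → ; y becomes F → ; y F'
F → F / C becomes F' → / C F'
Add F' → ε

Productions for other non-terminals are unchanged:
  C → y y
  C → Y ;
  Y → y /
  Y → )

Resulting grammar:
F → ; y F'
F' → / C F'
F' → ε
C → y y
C → Y ;
Y → y /
Y → )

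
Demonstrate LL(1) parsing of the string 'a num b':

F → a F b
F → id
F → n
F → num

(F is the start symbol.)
Stack is shown with the top on the left.

Stack    Input      Action
--------------------------
F $      a num b $  output F → a F b
a F b $  a num b $  match 'a'
F b $    num b $    output F → num
num b $  num b $    match 'num'
b $      b $        match 'b'
$        $          accept

The string is accepted.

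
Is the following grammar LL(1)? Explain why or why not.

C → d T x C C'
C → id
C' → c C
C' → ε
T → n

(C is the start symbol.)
A grammar is LL(1) if for each non-terminal N with multiple productions, the predict sets of those productions are pairwise disjoint, where PREDICT(N → α) = (FIRST(α) \ {ε}) ∪ (FOLLOW(N) if α ⇒* ε).

Relevant sets:
  FOLLOW(C') = { $, 'c' }

For C:
  PREDICT(C → d T x C C') = { 'd' }
  PREDICT(C → id) = { 'id' }
For C':
  PREDICT(C' → c C) = { 'c' }
  PREDICT(C' → ε) = { $, 'c' }
T has a single production, so nothing to check there.

Conflict found: Predict set conflict for C': { 'c' }
The grammar is NOT LL(1).

Answer: No. Predict set conflict for C': { 'c' }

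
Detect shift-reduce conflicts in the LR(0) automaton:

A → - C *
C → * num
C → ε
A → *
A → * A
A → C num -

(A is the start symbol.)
A shift-reduce conflict occurs when an LR(0) state has both:
  - a complete (reduce) item [A → α .] (dot at the end), and
  - a shift item [B → β . c γ] (dot before a terminal).

Augment with A' → A and build the canonical LR(0) collection (I0 = CLOSURE({[A' → . A]}), then GOTO on every symbol after a dot until no new states appear). It has 12 states:
  I0: { [A → . * A], [A → . *], [A → . - C *], [A → . C num -], [A' → . A], [C → . * num], [C → .] }  — shift, reduce
  I1: { [A → * . A], [A → * .], [A → . * A], [A → . *], [A → . - C *], [A → . C num -], [C → * . num], [C → . * num], [C → .] }  — shift, 2 reduces
  I2: { [A → - . C *], [C → . * num], [C → .] }  — shift, reduce
  I3: { [A' → A .] }  — accept
  I4: { [A → C . num -] }  — shift
  I5: { [A → C num . -] }  — shift
  I6: { [A → C num - .] }  — reduce
  I7: { [C → * . num] }  — shift
  I8: { [A → - C . *] }  — shift
  I9: { [A → - C * .] }  — reduce
  I10: { [C → * num .] }  — reduce
  I11: { [A → * A .] }  — reduce

I0 contains reduce item [C → .] and shift items [A → . *], [A → . * A], [A → . - C *], [C → . * num] — shift-reduce conflict.
I1 contains reduce items [A → * .], [C → .] and shift items [A → . *], [A → . * A], [A → . - C *], [C → . * num], [C → * . num] — shift-reduce conflict.
I2 contains reduce item [C → .] and shift item [C → . * num] — shift-reduce conflict.

Answer: Yes — I0: [C → .] vs [A → . *]; I1: [A → * .] vs [A → . *]; I2: [C → .] vs [C → . * num]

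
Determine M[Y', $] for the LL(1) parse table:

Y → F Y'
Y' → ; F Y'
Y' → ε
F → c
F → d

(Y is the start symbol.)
To find M[Y', $], we find productions for Y' where $ is in the predict set (PREDICT(N → α) = (FIRST(α) \ {ε}) ∪ (FOLLOW(N) if α ⇒* ε)).

Relevant sets:
  FOLLOW(Y') = { $ }

Y' → ; F Y': PREDICT = { ';' }
Y' → ε: PREDICT = { $ }
  $ is in predict set, so this production goes in M[Y', $]

M[Y', $] = Y' → ε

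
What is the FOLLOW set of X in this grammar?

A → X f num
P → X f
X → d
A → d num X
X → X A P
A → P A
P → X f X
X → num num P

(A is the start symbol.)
{ $, 'd', 'f', 'num' }

In A → X f num: X is followed by f num, add FIRST(f num) \ {ε} = { 'f' }
In P → X f: X is followed by f, add FIRST(f) \ {ε} = { 'f' }
In A → d num X: X is at the end, add FOLLOW(A)
In X → X A P: X is followed by A P, add FIRST(A P) \ {ε} = { 'd', 'num' }
In P → X f X: X is followed by f X, add FIRST(f X) \ {ε} = { 'f' }
In P → X f X: X is at the end, add FOLLOW(P)

The FOLLOW sets referred to above (computed the same way, to a fixed point):
  FOLLOW(A) = { $, 'd', 'num' }
  FOLLOW(P) = { $, 'd', 'f', 'num' }

Taking the union: FOLLOW(X) = { $, 'd', 'f', 'num' }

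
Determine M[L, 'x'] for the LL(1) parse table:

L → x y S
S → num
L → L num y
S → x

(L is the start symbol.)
To find M[L, 'x'], we find productions for L where 'x' is in the predict set (PREDICT(N → α) = (FIRST(α) \ {ε}) ∪ (FOLLOW(N) if α ⇒* ε)).

Relevant sets:
  FIRST(L) = { 'x' }

L → x y S: PREDICT = { 'x' }
  'x' is in predict set, so this production goes in M[L, 'x']
L → L num y: PREDICT = { 'x' }
  'x' is in predict set, so this production goes in M[L, 'x']

M[L, 'x'] = L → x y S, L → L num y  (a multiply-defined cell — the grammar is not LL(1))

Answer: L → x y S, L → L num y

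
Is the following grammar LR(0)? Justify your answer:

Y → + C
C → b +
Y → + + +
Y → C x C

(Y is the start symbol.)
Yes, the grammar is LR(0)

A grammar is LR(0) if no state in the canonical LR(0) collection has:
  - both a shift item (dot before a terminal) and a complete item (shift-reduce conflict), or
  - two or more complete items (reduce-reduce conflict; the accept item [Y' → Y .] counts as a complete item here).

Augment with Y' → Y and build the canonical LR(0) collection (I0 = CLOSURE({[Y' → . Y]}), then GOTO on every symbol after a dot until no new states appear). It has 11 states:
  I0: { [C → . b +], [Y → . + + +], [Y → . + C], [Y → . C x C], [Y' → . Y] }  — shift
  I1: { [C → . b +], [Y → + . + +], [Y → + . C] }  — shift
  I2: { [Y → C . x C] }  — shift
  I3: { [Y' → Y .] }  — accept
  I4: { [C → b . +] }  — shift
  I5: { [C → b + .] }  — reduce
  I6: { [C → . b +], [Y → C x . C] }  — shift
  I7: { [Y → C x C .] }  — reduce
  I8: { [Y → + + . +] }  — shift
  I9: { [Y → + C .] }  — reduce
  I10: { [Y → + + + .] }  — reduce

Every state is either a pure shift/goto state or contains exactly one complete item and nothing to shift — no conflicts. The grammar is LR(0).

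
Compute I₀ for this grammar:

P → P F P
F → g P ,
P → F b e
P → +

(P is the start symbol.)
{ [F → . g P ,], [P → . +], [P → . F b e], [P → . P F P], [P' → . P] }

First, augment the grammar with P' → P
I₀ = CLOSURE({ [P' → . P] }):
  [P' → . P] has the dot before P: add [P → . P F P], [P → . F b e], [P → . +]
  [P → . F b e] has the dot before F: add [F → . g P ,]
No further items can be added.

I₀ = { [F → . g P ,], [P → . +], [P → . F b e], [P → . P F P], [P' → . P] }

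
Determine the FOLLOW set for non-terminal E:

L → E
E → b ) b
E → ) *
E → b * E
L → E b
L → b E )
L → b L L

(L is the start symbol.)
{ $, ')', 'b' }

To compute FOLLOW(E), find every occurrence of E on a right-hand side N → α E β: add FIRST(β) \ {ε}, and if β is empty or nullable also add FOLLOW(N). Iterate to a fixed point.

In L → E: E is at the end, add FOLLOW(L)
In E → b * E: E is at the end; this adds FOLLOW(E) to itself — nothing new
In L → E b: E is followed by b, add FIRST(b) \ {ε} = { 'b' }
In L → b E ): E is followed by ')', add FIRST(')') \ {ε} = { ')' }

The FOLLOW sets referred to above (computed the same way, to a fixed point):
  FOLLOW(L) = { $, ')', 'b' }

Taking the union: FOLLOW(E) = { $, ')', 'b' }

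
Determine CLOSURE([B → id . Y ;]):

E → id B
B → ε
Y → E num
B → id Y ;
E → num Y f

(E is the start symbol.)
To compute CLOSURE, for each item [A → α.Bβ] where B is a non-terminal, add [B → .γ] for all productions B → γ; repeat for the newly added items until nothing changes.

Start with: [B → id . Y ;]
  [B → id . Y ;] has the dot before Y: add [Y → . E num]
  [Y → . E num] has the dot before E: add [E → . id B], [E → . num Y f]
No further items can be added.

CLOSURE = { [B → id . Y ;], [E → . id B], [E → . num Y f], [Y → . E num] }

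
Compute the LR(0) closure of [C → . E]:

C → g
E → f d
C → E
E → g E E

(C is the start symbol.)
{ [C → . E], [E → . f d], [E → . g E E] }

Start with: [C → . E]
  [C → . E] has the dot before E: add [E → . f d], [E → . g E E]
No further items can be added.

CLOSURE = { [C → . E], [E → . f d], [E → . g E E] }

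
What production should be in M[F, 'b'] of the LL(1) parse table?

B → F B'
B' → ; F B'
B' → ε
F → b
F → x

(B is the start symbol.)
F → b

To find M[F, 'b'], we find productions for F where 'b' is in the predict set (PREDICT(N → α) = (FIRST(α) \ {ε}) ∪ (FOLLOW(N) if α ⇒* ε)).

F → b: PREDICT = { 'b' }
  'b' is in predict set, so this production goes in M[F, 'b']
F → x: PREDICT = { 'x' }

M[F, 'b'] = F → b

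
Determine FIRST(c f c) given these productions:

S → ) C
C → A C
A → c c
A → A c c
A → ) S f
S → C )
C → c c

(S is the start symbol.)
To compute FIRST(c f c), process the symbols left to right:
Symbol c is a terminal. Add 'c' and stop.
FIRST(c f c) = { 'c' }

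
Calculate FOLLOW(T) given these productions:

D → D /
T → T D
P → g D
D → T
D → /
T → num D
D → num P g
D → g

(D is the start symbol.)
{ $, '/', 'g', 'num' }

To compute FOLLOW(T), find every occurrence of T on a right-hand side N → α T β: add FIRST(β) \ {ε}, and if β is empty or nullable also add FOLLOW(N). Iterate to a fixed point.

In T → T D: T is followed by D, add FIRST(D) \ {ε} = { '/', 'g', 'num' }
In D → T: T is at the end, add FOLLOW(D)

The FOLLOW sets referred to above (computed the same way, to a fixed point):
  FOLLOW(D) = { $, '/', 'g', 'num' }

Taking the union: FOLLOW(T) = { $, '/', 'g', 'num' }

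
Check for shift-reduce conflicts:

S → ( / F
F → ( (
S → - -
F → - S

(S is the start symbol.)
A shift-reduce conflict occurs when an LR(0) state has both:
  - a complete (reduce) item [A → α .] (dot at the end), and
  - a shift item [B → β . c γ] (dot before a terminal).

Augment with S' → S and build the canonical LR(0) collection (I0 = CLOSURE({[S' → . S]}), then GOTO on every symbol after a dot until no new states appear). It has 11 states:
  I0: { [S → . ( / F], [S → . - -], [S' → . S] }  — shift
  I1: { [S → ( . / F] }  — shift
  I2: { [S → - . -] }  — shift
  I3: { [S' → S .] }  — accept
  I4: { [S → - - .] }  — reduce
  I5: { [F → . ( (], [F → . - S], [S → ( / . F] }  — shift
  I6: { [F → ( . (] }  — shift
  I7: { [F → - . S], [S → . ( / F], [S → . - -] }  — shift
  I8: { [S → ( / F .] }  — reduce
  I9: { [F → - S .] }  — reduce
  I10: { [F → ( ( .] }  — reduce

No state contains both a complete item and a shift item.

Answer: No shift-reduce conflicts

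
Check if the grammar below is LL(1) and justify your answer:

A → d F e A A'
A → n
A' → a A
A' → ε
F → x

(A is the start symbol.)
No. Predict set conflict for A': { 'a' }

Relevant sets:
  FOLLOW(A') = { $, 'a' }

For A:
  PREDICT(A → d F e A A') = { 'd' }
  PREDICT(A → n) = { 'n' }
For A':
  PREDICT(A' → a A) = { 'a' }
  PREDICT(A' → ε) = { $, 'a' }
F has a single production, so nothing to check there.

Conflict found: Predict set conflict for A': { 'a' }
The grammar is NOT LL(1).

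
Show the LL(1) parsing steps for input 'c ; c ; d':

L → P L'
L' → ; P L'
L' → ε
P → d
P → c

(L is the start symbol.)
Stack is shown with the top on the left.

Stack     Input        Action
-----------------------------
L $       c ; c ; d $  output L → P L'
P L' $    c ; c ; d $  output P → c
c L' $    c ; c ; d $  match 'c'
L' $      ; c ; d $    output L' → ; P L'
; P L' $  ; c ; d $    match ';'
P L' $    c ; d $      output P → c
c L' $    c ; d $      match 'c'
L' $      ; d $        output L' → ; P L'
; P L' $  ; d $        match ';'
P L' $    d $          output P → d
d L' $    d $          match 'd'
L' $      $            output L' → ε
$         $            accept

The string is accepted.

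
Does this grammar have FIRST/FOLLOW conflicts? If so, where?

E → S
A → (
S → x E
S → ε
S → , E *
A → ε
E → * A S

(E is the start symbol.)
Nullable non-terminals: A, E, S.
FIRST sets used below: FIRST(S) = { ',', 'x', ε }

A: nullable alternative(s) A → ε; FOLLOW(A) = { $, '*', ',', 'x' }
  A → (: FIRST \ {ε} = { '(' } — disjoint from FOLLOW(A)
  A → ε: FIRST \ {ε} = { } — this is the only nullable alternative, skip

E: nullable alternative(s) E → S; FOLLOW(E) = { $, '*' }
  E → S: FIRST \ {ε} = { ',', 'x' } — this is the only nullable alternative, skip
  E → * A S: FIRST \ {ε} = { '*' } — overlaps FOLLOW(E) on { '*' }: CONFLICT

S: nullable alternative(s) S → ε; FOLLOW(S) = { $, '*' }
  S → x E: FIRST \ {ε} = { 'x' } — disjoint from FOLLOW(S)
  S → ε: FIRST \ {ε} = { } — this is the only nullable alternative, skip
  S → , E *: FIRST \ {ε} = { ',' } — disjoint from FOLLOW(S)

So the grammar has 1 FIRST/FOLLOW conflict (marked CONFLICT above).

Answer: Yes. E → '*' A S with FOLLOW(E) on { '*' }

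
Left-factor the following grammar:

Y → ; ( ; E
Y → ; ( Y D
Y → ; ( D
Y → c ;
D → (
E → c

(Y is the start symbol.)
Left-factoring transforms A → αβ₁ | αβ₂ into A → αA' and A' → β₁ | β₂
(α is the longest common prefix among the alternatives). Repeat until
no nonterminal has two alternatives with a common prefix.

Round 1: Y has alternatives sharing prefix '; ('. Introduce Y': Y → ; ( Y'
  Add: Y' → ; E
  Add: Y' → Y D
  Add: Y' → D

No remaining common prefixes — done.

Resulting grammar:
Y → ; ( Y'
Y' → ; E
Y' → Y D
Y' → D
Y → c ;
D → (
E → c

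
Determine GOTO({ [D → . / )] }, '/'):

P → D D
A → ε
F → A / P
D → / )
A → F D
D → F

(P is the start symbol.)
{ [D → / . )] }

GOTO(I, '/') = CLOSURE({ [A → αX.β] : [A → α.Xβ] ∈ I, X = '/' })

Items with dot before '/', with the dot advanced:
  [D → . / )] → [D → / . )]
Closure adds nothing (no advanced item has the dot before a non-terminal).

GOTO = { [D → / . )] }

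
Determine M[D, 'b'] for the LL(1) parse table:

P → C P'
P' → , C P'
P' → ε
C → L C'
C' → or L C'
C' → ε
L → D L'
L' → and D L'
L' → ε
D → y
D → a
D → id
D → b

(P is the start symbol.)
To find M[D, 'b'], we find productions for D where 'b' is in the predict set (PREDICT(N → α) = (FIRST(α) \ {ε}) ∪ (FOLLOW(N) if α ⇒* ε)).

D → y: PREDICT = { 'y' }
D → a: PREDICT = { 'a' }
D → id: PREDICT = { 'id' }
D → b: PREDICT = { 'b' }
  'b' is in predict set, so this production goes in M[D, 'b']

M[D, 'b'] = D → b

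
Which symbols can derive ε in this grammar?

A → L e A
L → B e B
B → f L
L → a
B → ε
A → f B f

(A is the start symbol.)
{ 'B' }

A non-terminal is nullable if it can derive ε (the empty string): either it has an ε-production, or it has a production whose right-hand side consists entirely of nullable non-terminals.

ε-productions: B → ε
So B is immediately nullable.
No further non-terminal can be added: every production for the remaining non-terminals contains a terminal or a non-nullable non-terminal.
Nullable = { 'B' }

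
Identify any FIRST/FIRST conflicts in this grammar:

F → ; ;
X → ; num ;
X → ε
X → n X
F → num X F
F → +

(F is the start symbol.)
Productions for F:
  F → ; ;: FIRST = { ';' }
  F → num X F: FIRST = { 'num' }
  F → +: FIRST = { '+' }
Productions for X:
  X → ; num ;: FIRST = { ';' }
  X → ε: FIRST = { ε }
  X → n X: FIRST = { 'n' }

All alternatives of each non-terminal have pairwise disjoint FIRST sets.

Answer: No FIRST/FIRST conflicts.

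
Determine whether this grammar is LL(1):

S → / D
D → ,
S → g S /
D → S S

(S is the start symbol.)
Yes, the grammar is LL(1).

Relevant sets:
  FIRST(S) = { '/', 'g' }

For S:
  PREDICT(S → '/' D) = { '/' }
  PREDICT(S → g S '/') = { 'g' }
For D:
  PREDICT(D → ',') = { ',' }
  PREDICT(D → S S) = { '/', 'g' }

All predict sets are disjoint. The grammar IS LL(1).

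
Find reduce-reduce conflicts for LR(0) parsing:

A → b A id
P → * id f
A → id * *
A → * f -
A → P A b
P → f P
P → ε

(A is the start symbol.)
Augment with A' → A and build the canonical LR(0) collection (I0 = CLOSURE({[A' → . A]}), then GOTO on every symbol after a dot until no new states appear). It has 19 states:
  I0: { [A → . * f -], [A → . P A b], [A → . b A id], [A → . id * *], [A' → . A], [P → . * id f], [P → . f P], [P → .] }  — shift, reduce
  I1: { [A → * . f -], [P → * . id f] }  — shift
  I2: { [A' → A .] }  — accept
  I3: { [A → . * f -], [A → . P A b], [A → . b A id], [A → . id * *], [A → P . A b], [P → . * id f], [P → . f P], [P → .] }  — shift, reduce
  I4: { [A → . * f -], [A → . P A b], [A → . b A id], [A → . id * *], [A → b . A id], [P → . * id f], [P → . f P], [P → .] }  — shift, reduce
  I5: { [P → . * id f], [P → . f P], [P → .], [P → f . P] }  — shift, reduce
  I6: { [A → id . * *] }  — shift
  I7: { [A → id * . *] }  — shift
  I8: { [A → id * * .] }  — reduce
  I9: { [P → * . id f] }  — shift
  I10: { [P → f P .] }  — reduce
  I11: { [P → * id . f] }  — shift
  I12: { [P → * id f .] }  — reduce
  I13: { [A → b A . id] }  — shift
  I14: { [A → b A id .] }  — reduce
  I15: { [A → P A . b] }  — shift
  I16: { [A → P A b .] }  — reduce
  I17: { [A → * f . -] }  — shift
  I18: { [A → * f - .] }  — reduce

No state contains more than one complete item.

Answer: No reduce-reduce conflicts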